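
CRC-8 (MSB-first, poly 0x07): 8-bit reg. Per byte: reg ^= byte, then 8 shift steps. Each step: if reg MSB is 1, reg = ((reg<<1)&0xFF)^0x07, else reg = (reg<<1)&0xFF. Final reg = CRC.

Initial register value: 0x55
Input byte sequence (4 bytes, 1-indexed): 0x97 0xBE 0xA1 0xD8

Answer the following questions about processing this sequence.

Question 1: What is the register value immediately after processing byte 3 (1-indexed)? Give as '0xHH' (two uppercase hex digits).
After byte 1 (0x97): reg=0x40
After byte 2 (0xBE): reg=0xF4
After byte 3 (0xA1): reg=0xAC

Answer: 0xAC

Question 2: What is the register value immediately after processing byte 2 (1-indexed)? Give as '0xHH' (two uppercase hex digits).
After byte 1 (0x97): reg=0x40
After byte 2 (0xBE): reg=0xF4

Answer: 0xF4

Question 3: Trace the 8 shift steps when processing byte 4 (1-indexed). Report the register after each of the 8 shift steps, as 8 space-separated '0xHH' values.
Answer: 0xE8 0xD7 0xA9 0x55 0xAA 0x53 0xA6 0x4B

Derivation:
After byte 1 (0x97): reg=0x40
After byte 2 (0xBE): reg=0xF4
After byte 3 (0xA1): reg=0xAC
Register before byte 4: 0xAC
After XOR with byte 0xD8: 0x74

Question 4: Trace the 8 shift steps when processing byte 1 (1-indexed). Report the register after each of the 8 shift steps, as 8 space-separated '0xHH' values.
Answer: 0x83 0x01 0x02 0x04 0x08 0x10 0x20 0x40

Derivation:
Register before byte 1: 0x55
After XOR with byte 0x97: 0xC2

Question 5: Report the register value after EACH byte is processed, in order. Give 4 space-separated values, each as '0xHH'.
0x40 0xF4 0xAC 0x4B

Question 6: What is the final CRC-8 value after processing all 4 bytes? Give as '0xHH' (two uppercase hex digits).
After byte 1 (0x97): reg=0x40
After byte 2 (0xBE): reg=0xF4
After byte 3 (0xA1): reg=0xAC
After byte 4 (0xD8): reg=0x4B

Answer: 0x4B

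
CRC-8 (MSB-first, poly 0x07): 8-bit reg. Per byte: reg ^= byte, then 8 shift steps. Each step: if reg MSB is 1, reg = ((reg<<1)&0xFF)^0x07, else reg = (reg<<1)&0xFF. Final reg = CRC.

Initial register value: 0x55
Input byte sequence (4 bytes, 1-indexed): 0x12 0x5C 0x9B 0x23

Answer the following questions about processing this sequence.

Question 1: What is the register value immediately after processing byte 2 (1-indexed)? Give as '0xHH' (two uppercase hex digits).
Answer: 0xA3

Derivation:
After byte 1 (0x12): reg=0xD2
After byte 2 (0x5C): reg=0xA3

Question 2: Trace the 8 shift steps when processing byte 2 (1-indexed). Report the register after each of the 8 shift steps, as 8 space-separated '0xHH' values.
Answer: 0x1B 0x36 0x6C 0xD8 0xB7 0x69 0xD2 0xA3

Derivation:
After byte 1 (0x12): reg=0xD2
Register before byte 2: 0xD2
After XOR with byte 0x5C: 0x8E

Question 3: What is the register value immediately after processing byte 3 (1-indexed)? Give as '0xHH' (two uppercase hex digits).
Answer: 0xA8

Derivation:
After byte 1 (0x12): reg=0xD2
After byte 2 (0x5C): reg=0xA3
After byte 3 (0x9B): reg=0xA8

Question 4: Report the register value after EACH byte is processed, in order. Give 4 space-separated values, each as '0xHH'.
0xD2 0xA3 0xA8 0xB8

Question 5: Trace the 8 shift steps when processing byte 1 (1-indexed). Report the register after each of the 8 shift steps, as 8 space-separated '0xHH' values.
Register before byte 1: 0x55
After XOR with byte 0x12: 0x47

Answer: 0x8E 0x1B 0x36 0x6C 0xD8 0xB7 0x69 0xD2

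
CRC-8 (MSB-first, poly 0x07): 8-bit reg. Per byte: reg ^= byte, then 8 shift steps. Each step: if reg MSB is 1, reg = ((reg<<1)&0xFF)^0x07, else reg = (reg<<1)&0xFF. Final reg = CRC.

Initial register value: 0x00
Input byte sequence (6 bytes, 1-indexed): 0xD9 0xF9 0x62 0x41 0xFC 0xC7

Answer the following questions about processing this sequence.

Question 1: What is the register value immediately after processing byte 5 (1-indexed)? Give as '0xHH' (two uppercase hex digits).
Answer: 0x14

Derivation:
After byte 1 (0xD9): reg=0x01
After byte 2 (0xF9): reg=0xE6
After byte 3 (0x62): reg=0x95
After byte 4 (0x41): reg=0x22
After byte 5 (0xFC): reg=0x14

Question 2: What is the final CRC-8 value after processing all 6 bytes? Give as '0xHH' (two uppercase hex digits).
After byte 1 (0xD9): reg=0x01
After byte 2 (0xF9): reg=0xE6
After byte 3 (0x62): reg=0x95
After byte 4 (0x41): reg=0x22
After byte 5 (0xFC): reg=0x14
After byte 6 (0xC7): reg=0x37

Answer: 0x37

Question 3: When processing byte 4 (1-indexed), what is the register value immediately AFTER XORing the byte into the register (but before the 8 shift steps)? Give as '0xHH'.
Register before byte 4: 0x95
Byte 4: 0x41
0x95 XOR 0x41 = 0xD4

Answer: 0xD4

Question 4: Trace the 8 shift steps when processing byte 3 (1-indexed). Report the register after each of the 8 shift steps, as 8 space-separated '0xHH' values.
Answer: 0x0F 0x1E 0x3C 0x78 0xF0 0xE7 0xC9 0x95

Derivation:
After byte 1 (0xD9): reg=0x01
After byte 2 (0xF9): reg=0xE6
Register before byte 3: 0xE6
After XOR with byte 0x62: 0x84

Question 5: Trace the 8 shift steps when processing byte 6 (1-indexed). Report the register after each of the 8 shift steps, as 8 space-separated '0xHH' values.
After byte 1 (0xD9): reg=0x01
After byte 2 (0xF9): reg=0xE6
After byte 3 (0x62): reg=0x95
After byte 4 (0x41): reg=0x22
After byte 5 (0xFC): reg=0x14
Register before byte 6: 0x14
After XOR with byte 0xC7: 0xD3

Answer: 0xA1 0x45 0x8A 0x13 0x26 0x4C 0x98 0x37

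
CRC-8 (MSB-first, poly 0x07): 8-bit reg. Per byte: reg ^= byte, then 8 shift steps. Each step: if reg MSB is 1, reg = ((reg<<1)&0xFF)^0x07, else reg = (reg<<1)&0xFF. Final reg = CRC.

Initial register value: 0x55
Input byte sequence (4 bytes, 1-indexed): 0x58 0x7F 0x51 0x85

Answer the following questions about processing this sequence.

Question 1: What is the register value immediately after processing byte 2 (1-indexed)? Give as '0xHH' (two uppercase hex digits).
After byte 1 (0x58): reg=0x23
After byte 2 (0x7F): reg=0x93

Answer: 0x93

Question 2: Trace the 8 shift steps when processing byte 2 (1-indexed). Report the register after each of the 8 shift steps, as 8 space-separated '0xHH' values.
After byte 1 (0x58): reg=0x23
Register before byte 2: 0x23
After XOR with byte 0x7F: 0x5C

Answer: 0xB8 0x77 0xEE 0xDB 0xB1 0x65 0xCA 0x93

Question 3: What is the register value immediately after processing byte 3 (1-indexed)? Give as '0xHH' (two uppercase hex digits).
After byte 1 (0x58): reg=0x23
After byte 2 (0x7F): reg=0x93
After byte 3 (0x51): reg=0x40

Answer: 0x40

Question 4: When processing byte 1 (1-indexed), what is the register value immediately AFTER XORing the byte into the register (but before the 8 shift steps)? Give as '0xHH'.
Answer: 0x0D

Derivation:
Register before byte 1: 0x55
Byte 1: 0x58
0x55 XOR 0x58 = 0x0D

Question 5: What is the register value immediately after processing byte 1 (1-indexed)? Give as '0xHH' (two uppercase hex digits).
Answer: 0x23

Derivation:
After byte 1 (0x58): reg=0x23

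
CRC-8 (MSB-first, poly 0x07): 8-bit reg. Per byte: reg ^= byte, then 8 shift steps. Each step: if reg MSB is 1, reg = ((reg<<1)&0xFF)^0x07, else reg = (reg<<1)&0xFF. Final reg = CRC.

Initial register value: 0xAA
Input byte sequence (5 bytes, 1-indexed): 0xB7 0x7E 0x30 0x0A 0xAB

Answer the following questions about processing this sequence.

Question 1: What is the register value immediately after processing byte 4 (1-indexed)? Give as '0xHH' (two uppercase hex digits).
Answer: 0x1D

Derivation:
After byte 1 (0xB7): reg=0x53
After byte 2 (0x7E): reg=0xC3
After byte 3 (0x30): reg=0xD7
After byte 4 (0x0A): reg=0x1D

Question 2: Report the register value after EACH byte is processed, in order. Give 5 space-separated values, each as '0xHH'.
0x53 0xC3 0xD7 0x1D 0x0B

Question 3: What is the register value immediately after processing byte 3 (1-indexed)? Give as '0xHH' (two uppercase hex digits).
After byte 1 (0xB7): reg=0x53
After byte 2 (0x7E): reg=0xC3
After byte 3 (0x30): reg=0xD7

Answer: 0xD7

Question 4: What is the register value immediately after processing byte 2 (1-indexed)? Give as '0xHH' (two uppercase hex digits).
After byte 1 (0xB7): reg=0x53
After byte 2 (0x7E): reg=0xC3

Answer: 0xC3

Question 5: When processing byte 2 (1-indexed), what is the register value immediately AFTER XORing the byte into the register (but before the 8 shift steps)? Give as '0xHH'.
Answer: 0x2D

Derivation:
Register before byte 2: 0x53
Byte 2: 0x7E
0x53 XOR 0x7E = 0x2D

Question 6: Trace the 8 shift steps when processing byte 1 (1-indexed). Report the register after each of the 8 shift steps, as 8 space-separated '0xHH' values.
Register before byte 1: 0xAA
After XOR with byte 0xB7: 0x1D

Answer: 0x3A 0x74 0xE8 0xD7 0xA9 0x55 0xAA 0x53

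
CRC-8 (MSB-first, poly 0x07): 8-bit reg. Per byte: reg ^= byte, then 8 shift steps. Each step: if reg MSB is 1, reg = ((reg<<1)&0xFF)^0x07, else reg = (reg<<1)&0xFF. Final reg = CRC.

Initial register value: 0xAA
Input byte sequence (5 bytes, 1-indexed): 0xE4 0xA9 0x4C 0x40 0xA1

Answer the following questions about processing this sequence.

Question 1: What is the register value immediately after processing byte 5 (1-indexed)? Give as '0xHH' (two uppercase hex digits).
After byte 1 (0xE4): reg=0xED
After byte 2 (0xA9): reg=0xDB
After byte 3 (0x4C): reg=0xEC
After byte 4 (0x40): reg=0x4D
After byte 5 (0xA1): reg=0x8A

Answer: 0x8A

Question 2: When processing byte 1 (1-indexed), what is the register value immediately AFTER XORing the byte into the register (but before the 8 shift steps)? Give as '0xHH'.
Answer: 0x4E

Derivation:
Register before byte 1: 0xAA
Byte 1: 0xE4
0xAA XOR 0xE4 = 0x4E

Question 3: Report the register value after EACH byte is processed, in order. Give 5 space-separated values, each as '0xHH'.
0xED 0xDB 0xEC 0x4D 0x8A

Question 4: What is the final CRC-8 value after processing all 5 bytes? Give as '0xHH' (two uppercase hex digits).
After byte 1 (0xE4): reg=0xED
After byte 2 (0xA9): reg=0xDB
After byte 3 (0x4C): reg=0xEC
After byte 4 (0x40): reg=0x4D
After byte 5 (0xA1): reg=0x8A

Answer: 0x8A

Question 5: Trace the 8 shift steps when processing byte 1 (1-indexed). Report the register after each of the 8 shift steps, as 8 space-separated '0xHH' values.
Answer: 0x9C 0x3F 0x7E 0xFC 0xFF 0xF9 0xF5 0xED

Derivation:
Register before byte 1: 0xAA
After XOR with byte 0xE4: 0x4E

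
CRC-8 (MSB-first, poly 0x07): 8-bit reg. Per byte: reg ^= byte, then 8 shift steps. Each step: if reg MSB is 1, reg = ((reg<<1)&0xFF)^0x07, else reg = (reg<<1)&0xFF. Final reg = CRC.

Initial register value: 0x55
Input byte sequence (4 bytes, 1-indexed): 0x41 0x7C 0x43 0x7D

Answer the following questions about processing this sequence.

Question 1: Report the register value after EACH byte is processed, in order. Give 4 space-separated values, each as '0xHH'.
0x6C 0x70 0x99 0xB2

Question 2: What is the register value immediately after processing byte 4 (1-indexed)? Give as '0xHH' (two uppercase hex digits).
After byte 1 (0x41): reg=0x6C
After byte 2 (0x7C): reg=0x70
After byte 3 (0x43): reg=0x99
After byte 4 (0x7D): reg=0xB2

Answer: 0xB2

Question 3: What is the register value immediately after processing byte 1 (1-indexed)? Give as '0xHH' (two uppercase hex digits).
Answer: 0x6C

Derivation:
After byte 1 (0x41): reg=0x6C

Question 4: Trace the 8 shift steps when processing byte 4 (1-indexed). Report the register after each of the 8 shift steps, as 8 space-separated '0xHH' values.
Answer: 0xCF 0x99 0x35 0x6A 0xD4 0xAF 0x59 0xB2

Derivation:
After byte 1 (0x41): reg=0x6C
After byte 2 (0x7C): reg=0x70
After byte 3 (0x43): reg=0x99
Register before byte 4: 0x99
After XOR with byte 0x7D: 0xE4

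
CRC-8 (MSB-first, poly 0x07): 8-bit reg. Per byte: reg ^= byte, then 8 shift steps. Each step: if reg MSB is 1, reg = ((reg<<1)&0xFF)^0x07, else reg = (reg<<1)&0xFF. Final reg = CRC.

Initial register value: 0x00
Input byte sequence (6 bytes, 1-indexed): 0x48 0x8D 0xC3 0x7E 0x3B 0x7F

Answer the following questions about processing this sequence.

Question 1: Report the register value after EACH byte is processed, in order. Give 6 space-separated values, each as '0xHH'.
0xFF 0x59 0xCF 0x1E 0xFB 0x95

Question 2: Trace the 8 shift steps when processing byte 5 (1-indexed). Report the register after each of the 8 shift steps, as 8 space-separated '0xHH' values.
Answer: 0x4A 0x94 0x2F 0x5E 0xBC 0x7F 0xFE 0xFB

Derivation:
After byte 1 (0x48): reg=0xFF
After byte 2 (0x8D): reg=0x59
After byte 3 (0xC3): reg=0xCF
After byte 4 (0x7E): reg=0x1E
Register before byte 5: 0x1E
After XOR with byte 0x3B: 0x25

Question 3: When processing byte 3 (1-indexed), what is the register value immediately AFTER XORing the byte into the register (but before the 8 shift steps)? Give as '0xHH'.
Answer: 0x9A

Derivation:
Register before byte 3: 0x59
Byte 3: 0xC3
0x59 XOR 0xC3 = 0x9A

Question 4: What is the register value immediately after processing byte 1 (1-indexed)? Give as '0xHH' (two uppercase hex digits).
After byte 1 (0x48): reg=0xFF

Answer: 0xFF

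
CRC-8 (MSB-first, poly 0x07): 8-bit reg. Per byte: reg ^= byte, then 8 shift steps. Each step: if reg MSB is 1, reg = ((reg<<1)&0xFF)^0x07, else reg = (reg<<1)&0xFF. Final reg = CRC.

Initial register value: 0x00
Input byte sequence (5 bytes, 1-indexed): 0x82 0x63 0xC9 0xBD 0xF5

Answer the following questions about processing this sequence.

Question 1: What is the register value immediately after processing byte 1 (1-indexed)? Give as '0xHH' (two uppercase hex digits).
Answer: 0x87

Derivation:
After byte 1 (0x82): reg=0x87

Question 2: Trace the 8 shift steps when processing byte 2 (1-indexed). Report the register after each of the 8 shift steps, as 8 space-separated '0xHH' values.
After byte 1 (0x82): reg=0x87
Register before byte 2: 0x87
After XOR with byte 0x63: 0xE4

Answer: 0xCF 0x99 0x35 0x6A 0xD4 0xAF 0x59 0xB2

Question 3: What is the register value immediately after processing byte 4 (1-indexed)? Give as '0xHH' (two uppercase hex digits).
After byte 1 (0x82): reg=0x87
After byte 2 (0x63): reg=0xB2
After byte 3 (0xC9): reg=0x66
After byte 4 (0xBD): reg=0x0F

Answer: 0x0F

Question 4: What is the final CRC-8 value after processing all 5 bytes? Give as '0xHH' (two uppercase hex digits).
Answer: 0xE8

Derivation:
After byte 1 (0x82): reg=0x87
After byte 2 (0x63): reg=0xB2
After byte 3 (0xC9): reg=0x66
After byte 4 (0xBD): reg=0x0F
After byte 5 (0xF5): reg=0xE8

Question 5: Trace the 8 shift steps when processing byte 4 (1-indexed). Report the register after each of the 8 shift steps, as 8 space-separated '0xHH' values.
After byte 1 (0x82): reg=0x87
After byte 2 (0x63): reg=0xB2
After byte 3 (0xC9): reg=0x66
Register before byte 4: 0x66
After XOR with byte 0xBD: 0xDB

Answer: 0xB1 0x65 0xCA 0x93 0x21 0x42 0x84 0x0F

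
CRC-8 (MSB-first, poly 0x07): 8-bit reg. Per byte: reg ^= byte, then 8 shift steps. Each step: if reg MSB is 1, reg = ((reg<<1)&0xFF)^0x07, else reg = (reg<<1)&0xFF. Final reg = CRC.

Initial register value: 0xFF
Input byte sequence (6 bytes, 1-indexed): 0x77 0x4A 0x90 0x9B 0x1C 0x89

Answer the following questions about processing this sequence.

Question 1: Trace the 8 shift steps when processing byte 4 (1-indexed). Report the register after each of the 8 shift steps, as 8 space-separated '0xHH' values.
Answer: 0xC5 0x8D 0x1D 0x3A 0x74 0xE8 0xD7 0xA9

Derivation:
After byte 1 (0x77): reg=0xB1
After byte 2 (0x4A): reg=0xEF
After byte 3 (0x90): reg=0x7A
Register before byte 4: 0x7A
After XOR with byte 0x9B: 0xE1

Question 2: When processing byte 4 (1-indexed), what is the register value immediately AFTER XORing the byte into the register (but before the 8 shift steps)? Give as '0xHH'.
Answer: 0xE1

Derivation:
Register before byte 4: 0x7A
Byte 4: 0x9B
0x7A XOR 0x9B = 0xE1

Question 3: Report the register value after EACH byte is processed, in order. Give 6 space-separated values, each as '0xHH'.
0xB1 0xEF 0x7A 0xA9 0x02 0xB8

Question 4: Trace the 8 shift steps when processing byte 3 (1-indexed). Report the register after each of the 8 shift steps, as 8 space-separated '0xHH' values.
Answer: 0xFE 0xFB 0xF1 0xE5 0xCD 0x9D 0x3D 0x7A

Derivation:
After byte 1 (0x77): reg=0xB1
After byte 2 (0x4A): reg=0xEF
Register before byte 3: 0xEF
After XOR with byte 0x90: 0x7F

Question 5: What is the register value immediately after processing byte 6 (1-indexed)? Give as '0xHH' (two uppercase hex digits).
After byte 1 (0x77): reg=0xB1
After byte 2 (0x4A): reg=0xEF
After byte 3 (0x90): reg=0x7A
After byte 4 (0x9B): reg=0xA9
After byte 5 (0x1C): reg=0x02
After byte 6 (0x89): reg=0xB8

Answer: 0xB8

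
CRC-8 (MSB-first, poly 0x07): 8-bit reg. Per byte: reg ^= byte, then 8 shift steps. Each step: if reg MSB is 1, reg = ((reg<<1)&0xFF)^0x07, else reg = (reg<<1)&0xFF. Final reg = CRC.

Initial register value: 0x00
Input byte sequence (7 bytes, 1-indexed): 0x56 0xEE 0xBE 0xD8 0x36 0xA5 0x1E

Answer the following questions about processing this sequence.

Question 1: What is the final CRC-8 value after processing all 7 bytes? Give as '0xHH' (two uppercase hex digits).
Answer: 0x33

Derivation:
After byte 1 (0x56): reg=0xA5
After byte 2 (0xEE): reg=0xF6
After byte 3 (0xBE): reg=0xFF
After byte 4 (0xD8): reg=0xF5
After byte 5 (0x36): reg=0x47
After byte 6 (0xA5): reg=0xA0
After byte 7 (0x1E): reg=0x33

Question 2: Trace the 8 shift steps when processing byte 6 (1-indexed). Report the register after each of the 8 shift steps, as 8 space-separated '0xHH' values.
Answer: 0xC3 0x81 0x05 0x0A 0x14 0x28 0x50 0xA0

Derivation:
After byte 1 (0x56): reg=0xA5
After byte 2 (0xEE): reg=0xF6
After byte 3 (0xBE): reg=0xFF
After byte 4 (0xD8): reg=0xF5
After byte 5 (0x36): reg=0x47
Register before byte 6: 0x47
After XOR with byte 0xA5: 0xE2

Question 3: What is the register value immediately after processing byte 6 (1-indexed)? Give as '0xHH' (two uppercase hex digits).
Answer: 0xA0

Derivation:
After byte 1 (0x56): reg=0xA5
After byte 2 (0xEE): reg=0xF6
After byte 3 (0xBE): reg=0xFF
After byte 4 (0xD8): reg=0xF5
After byte 5 (0x36): reg=0x47
After byte 6 (0xA5): reg=0xA0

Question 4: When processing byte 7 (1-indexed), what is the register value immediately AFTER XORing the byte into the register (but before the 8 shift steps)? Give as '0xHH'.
Register before byte 7: 0xA0
Byte 7: 0x1E
0xA0 XOR 0x1E = 0xBE

Answer: 0xBE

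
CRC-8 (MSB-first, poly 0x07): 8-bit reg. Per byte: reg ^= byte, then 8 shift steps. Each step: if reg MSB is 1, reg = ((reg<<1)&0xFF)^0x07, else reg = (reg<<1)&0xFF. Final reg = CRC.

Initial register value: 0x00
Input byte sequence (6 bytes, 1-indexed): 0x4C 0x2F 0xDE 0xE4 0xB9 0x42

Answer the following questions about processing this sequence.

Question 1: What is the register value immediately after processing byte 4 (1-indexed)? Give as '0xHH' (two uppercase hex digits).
Answer: 0xA9

Derivation:
After byte 1 (0x4C): reg=0xE3
After byte 2 (0x2F): reg=0x6A
After byte 3 (0xDE): reg=0x05
After byte 4 (0xE4): reg=0xA9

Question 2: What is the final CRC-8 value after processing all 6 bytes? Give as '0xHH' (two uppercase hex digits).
After byte 1 (0x4C): reg=0xE3
After byte 2 (0x2F): reg=0x6A
After byte 3 (0xDE): reg=0x05
After byte 4 (0xE4): reg=0xA9
After byte 5 (0xB9): reg=0x70
After byte 6 (0x42): reg=0x9E

Answer: 0x9E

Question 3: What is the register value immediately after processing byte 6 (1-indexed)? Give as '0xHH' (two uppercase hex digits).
After byte 1 (0x4C): reg=0xE3
After byte 2 (0x2F): reg=0x6A
After byte 3 (0xDE): reg=0x05
After byte 4 (0xE4): reg=0xA9
After byte 5 (0xB9): reg=0x70
After byte 6 (0x42): reg=0x9E

Answer: 0x9E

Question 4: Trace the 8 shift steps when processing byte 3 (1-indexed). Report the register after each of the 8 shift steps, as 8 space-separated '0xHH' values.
Answer: 0x6F 0xDE 0xBB 0x71 0xE2 0xC3 0x81 0x05

Derivation:
After byte 1 (0x4C): reg=0xE3
After byte 2 (0x2F): reg=0x6A
Register before byte 3: 0x6A
After XOR with byte 0xDE: 0xB4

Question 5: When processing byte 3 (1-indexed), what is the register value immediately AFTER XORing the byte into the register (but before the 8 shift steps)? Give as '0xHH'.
Answer: 0xB4

Derivation:
Register before byte 3: 0x6A
Byte 3: 0xDE
0x6A XOR 0xDE = 0xB4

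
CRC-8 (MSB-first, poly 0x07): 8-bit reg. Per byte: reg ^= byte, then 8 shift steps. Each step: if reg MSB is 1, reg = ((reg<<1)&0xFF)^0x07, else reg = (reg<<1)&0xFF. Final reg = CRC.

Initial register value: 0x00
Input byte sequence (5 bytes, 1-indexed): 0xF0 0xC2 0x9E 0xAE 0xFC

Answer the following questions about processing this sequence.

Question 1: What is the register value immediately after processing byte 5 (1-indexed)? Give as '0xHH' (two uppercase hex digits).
After byte 1 (0xF0): reg=0xDE
After byte 2 (0xC2): reg=0x54
After byte 3 (0x9E): reg=0x78
After byte 4 (0xAE): reg=0x2C
After byte 5 (0xFC): reg=0x3E

Answer: 0x3E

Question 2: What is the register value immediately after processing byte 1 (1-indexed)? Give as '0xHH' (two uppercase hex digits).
After byte 1 (0xF0): reg=0xDE

Answer: 0xDE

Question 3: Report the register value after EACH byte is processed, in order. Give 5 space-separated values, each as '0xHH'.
0xDE 0x54 0x78 0x2C 0x3E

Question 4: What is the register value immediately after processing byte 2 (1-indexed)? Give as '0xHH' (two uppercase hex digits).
Answer: 0x54

Derivation:
After byte 1 (0xF0): reg=0xDE
After byte 2 (0xC2): reg=0x54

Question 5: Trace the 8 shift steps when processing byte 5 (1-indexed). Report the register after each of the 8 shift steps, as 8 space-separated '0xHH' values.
After byte 1 (0xF0): reg=0xDE
After byte 2 (0xC2): reg=0x54
After byte 3 (0x9E): reg=0x78
After byte 4 (0xAE): reg=0x2C
Register before byte 5: 0x2C
After XOR with byte 0xFC: 0xD0

Answer: 0xA7 0x49 0x92 0x23 0x46 0x8C 0x1F 0x3E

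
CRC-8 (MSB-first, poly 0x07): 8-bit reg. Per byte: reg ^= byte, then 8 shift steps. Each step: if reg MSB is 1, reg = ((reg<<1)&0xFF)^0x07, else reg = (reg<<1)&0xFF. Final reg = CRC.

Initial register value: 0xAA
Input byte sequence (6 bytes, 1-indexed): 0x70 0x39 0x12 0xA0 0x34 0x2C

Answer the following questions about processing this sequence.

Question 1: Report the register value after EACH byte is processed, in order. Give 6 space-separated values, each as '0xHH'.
0x08 0x97 0x92 0x9E 0x5F 0x5E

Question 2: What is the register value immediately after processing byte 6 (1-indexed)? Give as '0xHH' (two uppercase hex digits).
After byte 1 (0x70): reg=0x08
After byte 2 (0x39): reg=0x97
After byte 3 (0x12): reg=0x92
After byte 4 (0xA0): reg=0x9E
After byte 5 (0x34): reg=0x5F
After byte 6 (0x2C): reg=0x5E

Answer: 0x5E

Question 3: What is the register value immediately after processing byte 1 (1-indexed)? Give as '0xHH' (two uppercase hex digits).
After byte 1 (0x70): reg=0x08

Answer: 0x08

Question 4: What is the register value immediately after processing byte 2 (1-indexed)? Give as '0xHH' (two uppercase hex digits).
After byte 1 (0x70): reg=0x08
After byte 2 (0x39): reg=0x97

Answer: 0x97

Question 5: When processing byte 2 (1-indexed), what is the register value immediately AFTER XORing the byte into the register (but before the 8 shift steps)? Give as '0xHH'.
Register before byte 2: 0x08
Byte 2: 0x39
0x08 XOR 0x39 = 0x31

Answer: 0x31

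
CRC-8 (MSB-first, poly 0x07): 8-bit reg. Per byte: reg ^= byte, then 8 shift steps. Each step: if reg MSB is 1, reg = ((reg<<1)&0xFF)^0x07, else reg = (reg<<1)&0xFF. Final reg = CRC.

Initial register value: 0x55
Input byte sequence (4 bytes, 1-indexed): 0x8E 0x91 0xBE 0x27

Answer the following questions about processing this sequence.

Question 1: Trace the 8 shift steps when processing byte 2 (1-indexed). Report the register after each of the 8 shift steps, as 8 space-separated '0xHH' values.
Answer: 0x3B 0x76 0xEC 0xDF 0xB9 0x75 0xEA 0xD3

Derivation:
After byte 1 (0x8E): reg=0x0F
Register before byte 2: 0x0F
After XOR with byte 0x91: 0x9E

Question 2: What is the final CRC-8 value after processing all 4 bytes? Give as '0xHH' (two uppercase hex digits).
Answer: 0xE9

Derivation:
After byte 1 (0x8E): reg=0x0F
After byte 2 (0x91): reg=0xD3
After byte 3 (0xBE): reg=0x04
After byte 4 (0x27): reg=0xE9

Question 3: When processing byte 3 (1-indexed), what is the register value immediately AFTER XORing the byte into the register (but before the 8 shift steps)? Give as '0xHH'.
Answer: 0x6D

Derivation:
Register before byte 3: 0xD3
Byte 3: 0xBE
0xD3 XOR 0xBE = 0x6D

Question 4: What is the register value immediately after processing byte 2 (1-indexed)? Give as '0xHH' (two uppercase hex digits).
Answer: 0xD3

Derivation:
After byte 1 (0x8E): reg=0x0F
After byte 2 (0x91): reg=0xD3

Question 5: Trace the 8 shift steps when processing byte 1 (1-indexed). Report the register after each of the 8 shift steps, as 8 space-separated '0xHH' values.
Register before byte 1: 0x55
After XOR with byte 0x8E: 0xDB

Answer: 0xB1 0x65 0xCA 0x93 0x21 0x42 0x84 0x0F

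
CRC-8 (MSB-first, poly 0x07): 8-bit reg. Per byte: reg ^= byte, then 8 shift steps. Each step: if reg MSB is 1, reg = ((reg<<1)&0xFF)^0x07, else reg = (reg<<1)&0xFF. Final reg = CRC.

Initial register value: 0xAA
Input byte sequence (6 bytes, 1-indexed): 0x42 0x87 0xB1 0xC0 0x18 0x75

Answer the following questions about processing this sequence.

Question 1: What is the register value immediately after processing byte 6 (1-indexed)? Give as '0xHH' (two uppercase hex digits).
After byte 1 (0x42): reg=0x96
After byte 2 (0x87): reg=0x77
After byte 3 (0xB1): reg=0x5C
After byte 4 (0xC0): reg=0xDD
After byte 5 (0x18): reg=0x55
After byte 6 (0x75): reg=0xE0

Answer: 0xE0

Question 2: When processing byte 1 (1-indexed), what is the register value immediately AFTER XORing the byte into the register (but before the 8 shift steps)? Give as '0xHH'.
Answer: 0xE8

Derivation:
Register before byte 1: 0xAA
Byte 1: 0x42
0xAA XOR 0x42 = 0xE8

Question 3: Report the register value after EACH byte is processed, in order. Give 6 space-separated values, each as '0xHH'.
0x96 0x77 0x5C 0xDD 0x55 0xE0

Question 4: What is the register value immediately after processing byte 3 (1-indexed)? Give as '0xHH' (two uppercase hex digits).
Answer: 0x5C

Derivation:
After byte 1 (0x42): reg=0x96
After byte 2 (0x87): reg=0x77
After byte 3 (0xB1): reg=0x5C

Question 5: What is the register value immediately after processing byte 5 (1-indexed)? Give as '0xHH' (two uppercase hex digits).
Answer: 0x55

Derivation:
After byte 1 (0x42): reg=0x96
After byte 2 (0x87): reg=0x77
After byte 3 (0xB1): reg=0x5C
After byte 4 (0xC0): reg=0xDD
After byte 5 (0x18): reg=0x55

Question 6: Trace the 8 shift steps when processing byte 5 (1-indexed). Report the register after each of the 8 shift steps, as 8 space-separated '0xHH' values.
After byte 1 (0x42): reg=0x96
After byte 2 (0x87): reg=0x77
After byte 3 (0xB1): reg=0x5C
After byte 4 (0xC0): reg=0xDD
Register before byte 5: 0xDD
After XOR with byte 0x18: 0xC5

Answer: 0x8D 0x1D 0x3A 0x74 0xE8 0xD7 0xA9 0x55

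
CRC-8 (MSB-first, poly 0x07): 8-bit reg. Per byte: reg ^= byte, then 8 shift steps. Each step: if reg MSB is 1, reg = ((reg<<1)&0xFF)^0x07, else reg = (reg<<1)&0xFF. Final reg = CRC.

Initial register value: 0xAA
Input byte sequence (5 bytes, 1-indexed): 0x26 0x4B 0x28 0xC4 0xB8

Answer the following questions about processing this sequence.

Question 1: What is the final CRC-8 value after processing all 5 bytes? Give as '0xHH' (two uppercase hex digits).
After byte 1 (0x26): reg=0xAD
After byte 2 (0x4B): reg=0xBC
After byte 3 (0x28): reg=0xE5
After byte 4 (0xC4): reg=0xE7
After byte 5 (0xB8): reg=0x9A

Answer: 0x9A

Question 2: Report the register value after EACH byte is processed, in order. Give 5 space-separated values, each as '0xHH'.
0xAD 0xBC 0xE5 0xE7 0x9A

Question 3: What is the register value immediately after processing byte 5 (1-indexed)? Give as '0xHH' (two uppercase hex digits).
Answer: 0x9A

Derivation:
After byte 1 (0x26): reg=0xAD
After byte 2 (0x4B): reg=0xBC
After byte 3 (0x28): reg=0xE5
After byte 4 (0xC4): reg=0xE7
After byte 5 (0xB8): reg=0x9A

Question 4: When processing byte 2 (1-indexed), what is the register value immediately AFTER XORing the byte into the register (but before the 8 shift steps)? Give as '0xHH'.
Answer: 0xE6

Derivation:
Register before byte 2: 0xAD
Byte 2: 0x4B
0xAD XOR 0x4B = 0xE6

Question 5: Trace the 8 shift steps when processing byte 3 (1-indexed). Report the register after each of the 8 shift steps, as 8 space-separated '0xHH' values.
Answer: 0x2F 0x5E 0xBC 0x7F 0xFE 0xFB 0xF1 0xE5

Derivation:
After byte 1 (0x26): reg=0xAD
After byte 2 (0x4B): reg=0xBC
Register before byte 3: 0xBC
After XOR with byte 0x28: 0x94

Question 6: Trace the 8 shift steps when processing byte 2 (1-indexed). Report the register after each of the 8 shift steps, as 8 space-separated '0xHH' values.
After byte 1 (0x26): reg=0xAD
Register before byte 2: 0xAD
After XOR with byte 0x4B: 0xE6

Answer: 0xCB 0x91 0x25 0x4A 0x94 0x2F 0x5E 0xBC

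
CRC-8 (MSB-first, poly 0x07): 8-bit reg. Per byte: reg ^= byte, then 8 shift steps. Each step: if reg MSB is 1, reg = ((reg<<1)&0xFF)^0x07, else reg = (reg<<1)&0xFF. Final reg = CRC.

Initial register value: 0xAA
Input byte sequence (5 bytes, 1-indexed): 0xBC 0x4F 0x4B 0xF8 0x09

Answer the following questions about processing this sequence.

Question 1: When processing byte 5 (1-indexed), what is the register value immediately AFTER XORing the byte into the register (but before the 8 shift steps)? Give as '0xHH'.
Answer: 0xF1

Derivation:
Register before byte 5: 0xF8
Byte 5: 0x09
0xF8 XOR 0x09 = 0xF1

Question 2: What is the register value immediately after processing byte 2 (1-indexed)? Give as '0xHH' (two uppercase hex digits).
Answer: 0xC3

Derivation:
After byte 1 (0xBC): reg=0x62
After byte 2 (0x4F): reg=0xC3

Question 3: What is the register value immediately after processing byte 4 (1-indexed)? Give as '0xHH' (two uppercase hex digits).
Answer: 0xF8

Derivation:
After byte 1 (0xBC): reg=0x62
After byte 2 (0x4F): reg=0xC3
After byte 3 (0x4B): reg=0xB1
After byte 4 (0xF8): reg=0xF8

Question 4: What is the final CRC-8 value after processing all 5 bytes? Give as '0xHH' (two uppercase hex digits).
Answer: 0xD9

Derivation:
After byte 1 (0xBC): reg=0x62
After byte 2 (0x4F): reg=0xC3
After byte 3 (0x4B): reg=0xB1
After byte 4 (0xF8): reg=0xF8
After byte 5 (0x09): reg=0xD9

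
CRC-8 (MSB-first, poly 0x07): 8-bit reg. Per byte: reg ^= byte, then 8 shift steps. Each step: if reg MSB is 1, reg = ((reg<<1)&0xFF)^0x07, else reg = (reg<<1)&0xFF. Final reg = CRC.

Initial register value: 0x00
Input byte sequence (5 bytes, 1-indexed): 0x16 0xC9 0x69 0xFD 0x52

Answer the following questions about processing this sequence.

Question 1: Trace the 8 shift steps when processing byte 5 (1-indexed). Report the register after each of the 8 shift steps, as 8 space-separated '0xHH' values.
After byte 1 (0x16): reg=0x62
After byte 2 (0xC9): reg=0x58
After byte 3 (0x69): reg=0x97
After byte 4 (0xFD): reg=0x11
Register before byte 5: 0x11
After XOR with byte 0x52: 0x43

Answer: 0x86 0x0B 0x16 0x2C 0x58 0xB0 0x67 0xCE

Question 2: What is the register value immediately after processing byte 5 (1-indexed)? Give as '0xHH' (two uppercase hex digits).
Answer: 0xCE

Derivation:
After byte 1 (0x16): reg=0x62
After byte 2 (0xC9): reg=0x58
After byte 3 (0x69): reg=0x97
After byte 4 (0xFD): reg=0x11
After byte 5 (0x52): reg=0xCE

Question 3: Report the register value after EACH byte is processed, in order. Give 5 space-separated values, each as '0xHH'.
0x62 0x58 0x97 0x11 0xCE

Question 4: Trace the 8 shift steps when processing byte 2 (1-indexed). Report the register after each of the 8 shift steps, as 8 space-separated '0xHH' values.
After byte 1 (0x16): reg=0x62
Register before byte 2: 0x62
After XOR with byte 0xC9: 0xAB

Answer: 0x51 0xA2 0x43 0x86 0x0B 0x16 0x2C 0x58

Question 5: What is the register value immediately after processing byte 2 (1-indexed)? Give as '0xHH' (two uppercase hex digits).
Answer: 0x58

Derivation:
After byte 1 (0x16): reg=0x62
After byte 2 (0xC9): reg=0x58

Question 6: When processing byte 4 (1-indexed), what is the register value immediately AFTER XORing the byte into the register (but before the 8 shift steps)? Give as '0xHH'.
Answer: 0x6A

Derivation:
Register before byte 4: 0x97
Byte 4: 0xFD
0x97 XOR 0xFD = 0x6A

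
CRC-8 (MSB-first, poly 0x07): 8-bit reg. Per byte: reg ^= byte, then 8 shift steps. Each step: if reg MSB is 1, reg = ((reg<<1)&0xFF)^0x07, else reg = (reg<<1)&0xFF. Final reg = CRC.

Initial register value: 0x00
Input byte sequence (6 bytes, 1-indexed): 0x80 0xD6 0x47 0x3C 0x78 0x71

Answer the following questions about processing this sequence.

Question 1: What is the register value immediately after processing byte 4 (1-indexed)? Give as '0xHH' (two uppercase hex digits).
After byte 1 (0x80): reg=0x89
After byte 2 (0xD6): reg=0x9A
After byte 3 (0x47): reg=0x1D
After byte 4 (0x3C): reg=0xE7

Answer: 0xE7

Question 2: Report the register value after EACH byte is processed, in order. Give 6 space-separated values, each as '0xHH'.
0x89 0x9A 0x1D 0xE7 0xD4 0x72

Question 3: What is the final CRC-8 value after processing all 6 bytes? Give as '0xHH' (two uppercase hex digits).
Answer: 0x72

Derivation:
After byte 1 (0x80): reg=0x89
After byte 2 (0xD6): reg=0x9A
After byte 3 (0x47): reg=0x1D
After byte 4 (0x3C): reg=0xE7
After byte 5 (0x78): reg=0xD4
After byte 6 (0x71): reg=0x72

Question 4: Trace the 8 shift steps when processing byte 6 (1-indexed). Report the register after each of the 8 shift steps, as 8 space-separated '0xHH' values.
After byte 1 (0x80): reg=0x89
After byte 2 (0xD6): reg=0x9A
After byte 3 (0x47): reg=0x1D
After byte 4 (0x3C): reg=0xE7
After byte 5 (0x78): reg=0xD4
Register before byte 6: 0xD4
After XOR with byte 0x71: 0xA5

Answer: 0x4D 0x9A 0x33 0x66 0xCC 0x9F 0x39 0x72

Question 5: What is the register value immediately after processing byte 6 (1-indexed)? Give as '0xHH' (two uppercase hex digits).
After byte 1 (0x80): reg=0x89
After byte 2 (0xD6): reg=0x9A
After byte 3 (0x47): reg=0x1D
After byte 4 (0x3C): reg=0xE7
After byte 5 (0x78): reg=0xD4
After byte 6 (0x71): reg=0x72

Answer: 0x72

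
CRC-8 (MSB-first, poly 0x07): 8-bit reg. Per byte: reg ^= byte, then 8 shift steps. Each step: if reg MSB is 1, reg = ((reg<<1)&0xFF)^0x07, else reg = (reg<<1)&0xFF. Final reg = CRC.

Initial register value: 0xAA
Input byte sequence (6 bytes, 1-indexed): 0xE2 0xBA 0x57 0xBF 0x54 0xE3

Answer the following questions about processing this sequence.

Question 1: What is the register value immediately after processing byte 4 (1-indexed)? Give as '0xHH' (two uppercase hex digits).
After byte 1 (0xE2): reg=0xFF
After byte 2 (0xBA): reg=0xDC
After byte 3 (0x57): reg=0xB8
After byte 4 (0xBF): reg=0x15

Answer: 0x15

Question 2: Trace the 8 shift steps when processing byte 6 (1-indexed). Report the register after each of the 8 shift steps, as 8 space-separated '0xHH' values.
Answer: 0x46 0x8C 0x1F 0x3E 0x7C 0xF8 0xF7 0xE9

Derivation:
After byte 1 (0xE2): reg=0xFF
After byte 2 (0xBA): reg=0xDC
After byte 3 (0x57): reg=0xB8
After byte 4 (0xBF): reg=0x15
After byte 5 (0x54): reg=0xC0
Register before byte 6: 0xC0
After XOR with byte 0xE3: 0x23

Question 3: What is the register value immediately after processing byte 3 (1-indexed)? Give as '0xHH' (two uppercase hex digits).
After byte 1 (0xE2): reg=0xFF
After byte 2 (0xBA): reg=0xDC
After byte 3 (0x57): reg=0xB8

Answer: 0xB8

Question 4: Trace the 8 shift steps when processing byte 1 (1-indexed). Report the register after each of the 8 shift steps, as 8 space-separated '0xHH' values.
Register before byte 1: 0xAA
After XOR with byte 0xE2: 0x48

Answer: 0x90 0x27 0x4E 0x9C 0x3F 0x7E 0xFC 0xFF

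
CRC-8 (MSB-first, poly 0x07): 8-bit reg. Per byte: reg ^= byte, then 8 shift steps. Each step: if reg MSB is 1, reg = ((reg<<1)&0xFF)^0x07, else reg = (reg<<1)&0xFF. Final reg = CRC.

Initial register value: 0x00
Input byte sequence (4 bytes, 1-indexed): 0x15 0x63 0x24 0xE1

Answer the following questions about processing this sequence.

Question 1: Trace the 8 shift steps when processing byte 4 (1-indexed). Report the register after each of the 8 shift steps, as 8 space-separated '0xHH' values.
Answer: 0x6D 0xDA 0xB3 0x61 0xC2 0x83 0x01 0x02

Derivation:
After byte 1 (0x15): reg=0x6B
After byte 2 (0x63): reg=0x38
After byte 3 (0x24): reg=0x54
Register before byte 4: 0x54
After XOR with byte 0xE1: 0xB5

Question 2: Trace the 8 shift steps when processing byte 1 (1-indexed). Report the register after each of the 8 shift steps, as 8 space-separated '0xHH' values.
Register before byte 1: 0x00
After XOR with byte 0x15: 0x15

Answer: 0x2A 0x54 0xA8 0x57 0xAE 0x5B 0xB6 0x6B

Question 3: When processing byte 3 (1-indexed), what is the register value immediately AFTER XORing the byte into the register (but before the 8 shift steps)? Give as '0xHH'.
Answer: 0x1C

Derivation:
Register before byte 3: 0x38
Byte 3: 0x24
0x38 XOR 0x24 = 0x1C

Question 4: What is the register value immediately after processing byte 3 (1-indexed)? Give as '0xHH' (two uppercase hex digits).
After byte 1 (0x15): reg=0x6B
After byte 2 (0x63): reg=0x38
After byte 3 (0x24): reg=0x54

Answer: 0x54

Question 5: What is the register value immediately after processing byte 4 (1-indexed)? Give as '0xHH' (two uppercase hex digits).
After byte 1 (0x15): reg=0x6B
After byte 2 (0x63): reg=0x38
After byte 3 (0x24): reg=0x54
After byte 4 (0xE1): reg=0x02

Answer: 0x02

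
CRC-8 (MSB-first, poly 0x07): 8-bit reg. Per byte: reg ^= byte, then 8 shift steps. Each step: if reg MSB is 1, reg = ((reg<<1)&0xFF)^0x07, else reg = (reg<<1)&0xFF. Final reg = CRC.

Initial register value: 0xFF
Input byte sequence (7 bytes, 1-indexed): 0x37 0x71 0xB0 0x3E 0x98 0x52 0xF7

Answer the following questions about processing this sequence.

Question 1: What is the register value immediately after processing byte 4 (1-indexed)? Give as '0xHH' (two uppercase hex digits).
Answer: 0xE3

Derivation:
After byte 1 (0x37): reg=0x76
After byte 2 (0x71): reg=0x15
After byte 3 (0xB0): reg=0x72
After byte 4 (0x3E): reg=0xE3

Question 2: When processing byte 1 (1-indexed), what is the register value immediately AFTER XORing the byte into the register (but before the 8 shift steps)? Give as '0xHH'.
Answer: 0xC8

Derivation:
Register before byte 1: 0xFF
Byte 1: 0x37
0xFF XOR 0x37 = 0xC8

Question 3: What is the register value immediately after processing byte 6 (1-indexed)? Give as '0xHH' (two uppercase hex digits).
Answer: 0x8C

Derivation:
After byte 1 (0x37): reg=0x76
After byte 2 (0x71): reg=0x15
After byte 3 (0xB0): reg=0x72
After byte 4 (0x3E): reg=0xE3
After byte 5 (0x98): reg=0x66
After byte 6 (0x52): reg=0x8C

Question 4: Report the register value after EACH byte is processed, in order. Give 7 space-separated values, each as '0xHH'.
0x76 0x15 0x72 0xE3 0x66 0x8C 0x66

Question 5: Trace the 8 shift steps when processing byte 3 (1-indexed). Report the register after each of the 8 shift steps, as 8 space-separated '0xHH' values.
After byte 1 (0x37): reg=0x76
After byte 2 (0x71): reg=0x15
Register before byte 3: 0x15
After XOR with byte 0xB0: 0xA5

Answer: 0x4D 0x9A 0x33 0x66 0xCC 0x9F 0x39 0x72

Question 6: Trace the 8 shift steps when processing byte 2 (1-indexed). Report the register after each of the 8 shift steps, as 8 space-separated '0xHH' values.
Answer: 0x0E 0x1C 0x38 0x70 0xE0 0xC7 0x89 0x15

Derivation:
After byte 1 (0x37): reg=0x76
Register before byte 2: 0x76
After XOR with byte 0x71: 0x07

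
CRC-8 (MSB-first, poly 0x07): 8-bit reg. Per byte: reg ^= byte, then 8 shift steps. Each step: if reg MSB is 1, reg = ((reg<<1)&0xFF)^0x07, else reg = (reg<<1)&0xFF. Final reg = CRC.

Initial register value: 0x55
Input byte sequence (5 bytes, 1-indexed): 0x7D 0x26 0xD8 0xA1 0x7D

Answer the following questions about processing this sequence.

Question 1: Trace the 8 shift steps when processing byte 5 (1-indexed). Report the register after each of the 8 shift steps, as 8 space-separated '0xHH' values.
Answer: 0x82 0x03 0x06 0x0C 0x18 0x30 0x60 0xC0

Derivation:
After byte 1 (0x7D): reg=0xD8
After byte 2 (0x26): reg=0xF4
After byte 3 (0xD8): reg=0xC4
After byte 4 (0xA1): reg=0x3C
Register before byte 5: 0x3C
After XOR with byte 0x7D: 0x41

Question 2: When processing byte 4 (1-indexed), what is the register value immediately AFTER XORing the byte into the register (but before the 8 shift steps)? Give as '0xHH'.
Register before byte 4: 0xC4
Byte 4: 0xA1
0xC4 XOR 0xA1 = 0x65

Answer: 0x65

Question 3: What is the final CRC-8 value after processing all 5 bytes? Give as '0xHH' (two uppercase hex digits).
After byte 1 (0x7D): reg=0xD8
After byte 2 (0x26): reg=0xF4
After byte 3 (0xD8): reg=0xC4
After byte 4 (0xA1): reg=0x3C
After byte 5 (0x7D): reg=0xC0

Answer: 0xC0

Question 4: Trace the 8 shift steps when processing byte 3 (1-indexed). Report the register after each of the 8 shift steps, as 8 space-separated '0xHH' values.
Answer: 0x58 0xB0 0x67 0xCE 0x9B 0x31 0x62 0xC4

Derivation:
After byte 1 (0x7D): reg=0xD8
After byte 2 (0x26): reg=0xF4
Register before byte 3: 0xF4
After XOR with byte 0xD8: 0x2C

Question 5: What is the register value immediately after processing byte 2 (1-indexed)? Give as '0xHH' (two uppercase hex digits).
Answer: 0xF4

Derivation:
After byte 1 (0x7D): reg=0xD8
After byte 2 (0x26): reg=0xF4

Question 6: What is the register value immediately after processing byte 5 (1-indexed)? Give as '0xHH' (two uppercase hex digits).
Answer: 0xC0

Derivation:
After byte 1 (0x7D): reg=0xD8
After byte 2 (0x26): reg=0xF4
After byte 3 (0xD8): reg=0xC4
After byte 4 (0xA1): reg=0x3C
After byte 5 (0x7D): reg=0xC0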